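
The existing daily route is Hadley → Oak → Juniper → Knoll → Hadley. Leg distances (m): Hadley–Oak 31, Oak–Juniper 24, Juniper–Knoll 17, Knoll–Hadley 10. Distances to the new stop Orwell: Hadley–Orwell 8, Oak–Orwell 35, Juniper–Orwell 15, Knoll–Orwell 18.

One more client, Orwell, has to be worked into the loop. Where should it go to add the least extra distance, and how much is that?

Minimum extra distance: 12 m, inserting Orwell between Hadley and Oak.

Insertion cost between consecutive stops i–j is d(i,Orwell) + d(Orwell,j) − d(i,j):
  between Hadley and Oak: 8 + 35 − 31 = 12
  between Oak and Juniper: 35 + 15 − 24 = 26
  between Juniper and Knoll: 15 + 18 − 17 = 16
  between Knoll and Hadley: 18 + 8 − 10 = 16
Cheapest insertion is between Hadley and Oak, adding 12.
New total = 82 + 12 = 94.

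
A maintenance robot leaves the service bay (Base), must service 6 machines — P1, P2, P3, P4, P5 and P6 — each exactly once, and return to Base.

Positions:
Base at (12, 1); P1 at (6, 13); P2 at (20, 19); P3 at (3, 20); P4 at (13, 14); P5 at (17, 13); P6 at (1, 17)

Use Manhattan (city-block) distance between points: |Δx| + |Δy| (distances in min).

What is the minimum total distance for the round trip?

Minimum total distance: 78 min.

There are 360 distinct closed tours to check (reversals are equivalent).
Base→P1→P2→P3→P4→P5→P6→Base: 18+20+18+16+5+20+27 = 124
Base→P1→P2→P3→P4→P6→P5→Base: 18+20+18+16+15+20+17 = 124
Base→P1→P2→P3→P5→P4→P6→Base: 18+20+18+21+5+15+27 = 124
Base→P1→P2→P3→P5→P6→P4→Base: 18+20+18+21+20+15+14 = 126
Base→P1→P2→P3→P6→P4→P5→Base: 18+20+18+5+15+5+17 = 98
Base→P1→P2→P3→P6→P5→P4→Base: 18+20+18+5+20+5+14 = 100
Base→P1→P2→P4→P3→P5→P6→Base: 18+20+12+16+21+20+27 = 134
Base→P1→P2→P4→P3→P6→P5→Base: 18+20+12+16+5+20+17 = 108
… (352 more)
Base→P1→P6→P3→P2→P5→P4→Base: 18+9+5+18+9+5+14 = 78  ← best
The minimum is 78.
One optimal route: Base → P1 → P6 → P3 → P2 → P5 → P4 → Base (or its reverse).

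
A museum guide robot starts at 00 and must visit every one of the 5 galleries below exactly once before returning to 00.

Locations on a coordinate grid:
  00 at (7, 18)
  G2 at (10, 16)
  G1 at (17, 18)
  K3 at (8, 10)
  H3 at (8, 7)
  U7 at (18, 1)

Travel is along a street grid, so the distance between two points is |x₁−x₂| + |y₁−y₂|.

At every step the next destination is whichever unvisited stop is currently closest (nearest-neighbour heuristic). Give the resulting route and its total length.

At 00 the remaining stops are G2 5, K3 9, G1 10, H3 12, U7 28; go to G2.
At G2 the remaining stops are K3 8, G1 9, H3 11, U7 23; go to K3.
At K3 the remaining stops are H3 3, G1 17, U7 19; go to H3.
At H3 the remaining stops are U7 16, G1 20; go to U7.
At U7 the remaining stops are G1 18; go to G1.
Return G1→00: 10.
Total = 5 + 8 + 3 + 16 + 18 + 10 = 60.

60 along 00 → G2 → K3 → H3 → U7 → G1 → 00.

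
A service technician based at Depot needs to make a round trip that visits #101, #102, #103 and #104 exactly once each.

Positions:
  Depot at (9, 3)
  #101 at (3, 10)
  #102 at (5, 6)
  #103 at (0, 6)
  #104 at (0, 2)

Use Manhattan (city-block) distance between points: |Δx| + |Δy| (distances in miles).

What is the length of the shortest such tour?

Minimum total distance: 34 miles.

With 4 stops there are 4!/2 = 12 distinct round trips (a route and its reverse cost the same).
Depot→#101→#102→#103→#104→Depot: 13+6+5+4+10 = 38
Depot→#101→#102→#104→#103→Depot: 13+6+9+4+12 = 44
Depot→#101→#103→#102→#104→Depot: 13+7+5+9+10 = 44
Depot→#101→#103→#104→#102→Depot: 13+7+4+9+7 = 40
Depot→#101→#104→#102→#103→Depot: 13+11+9+5+12 = 50
Depot→#101→#104→#103→#102→Depot: 13+11+4+5+7 = 40
Depot→#102→#101→#103→#104→Depot: 7+6+7+4+10 = 34
Depot→#102→#101→#104→#103→Depot: 7+6+11+4+12 = 40
Depot→#102→#103→#101→#104→Depot: 7+5+7+11+10 = 40
Depot→#102→#104→#101→#103→Depot: 7+9+11+7+12 = 46
Depot→#103→#101→#102→#104→Depot: 12+7+6+9+10 = 44
Depot→#103→#102→#101→#104→Depot: 12+5+6+11+10 = 44
The minimum is 34.
One optimal route: Depot → #102 → #101 → #103 → #104 → Depot (or its reverse).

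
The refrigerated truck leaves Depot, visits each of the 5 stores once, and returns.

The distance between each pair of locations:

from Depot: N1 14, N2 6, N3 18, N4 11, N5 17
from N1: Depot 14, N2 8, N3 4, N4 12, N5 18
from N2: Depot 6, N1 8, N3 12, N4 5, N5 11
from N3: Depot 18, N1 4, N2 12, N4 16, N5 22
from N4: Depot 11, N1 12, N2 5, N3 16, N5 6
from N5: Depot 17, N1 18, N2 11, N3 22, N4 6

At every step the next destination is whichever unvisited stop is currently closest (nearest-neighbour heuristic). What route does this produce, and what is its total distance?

Depot → [N2:6 / N4:11 / N1:14 / N5:17 / N3:18] → N2 (6)
N2 → [N4:5 / N1:8 / N5:11 / N3:12] → N4 (5)
N4 → [N5:6 / N1:12 / N3:16] → N5 (6)
N5 → [N1:18 / N3:22] → N1 (18)
N1 → [N3:4] → N3 (4)
Return N3→Depot: 18.
Total = 6 + 5 + 6 + 18 + 4 + 18 = 57.

Nearest-neighbour total = 57; route Depot → N2 → N4 → N5 → N1 → N3 → Depot.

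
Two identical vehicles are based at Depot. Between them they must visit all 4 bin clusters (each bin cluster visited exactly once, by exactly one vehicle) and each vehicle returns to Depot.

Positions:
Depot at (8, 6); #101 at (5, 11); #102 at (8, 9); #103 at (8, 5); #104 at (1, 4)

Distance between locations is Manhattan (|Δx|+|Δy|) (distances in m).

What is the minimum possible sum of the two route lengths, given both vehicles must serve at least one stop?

Check every non-empty split of the stops between the two vehicles; for each half take its own optimal tour:
  {#101} + {#102, #103, #104}: 16 + 24 = 40
  {#102} + {#101, #103, #104}: 6 + 28 = 34
  {#101, #102} + {#103, #104}: 16 + 18 = 34
  {#103} + {#101, #102, #104}: 2 + 28 = 30
  {#101, #103} + {#102, #104}: 18 + 24 = 42
  {#102, #103} + {#101, #104}: 8 + 28 = 36
  … (7 splits in total)
Best: vehicle 1 Depot → #103 → Depot = 2; vehicle 2 Depot → #102 → #101 → #104 → Depot = 28; combined 30.

Minimum combined distance: 30 m.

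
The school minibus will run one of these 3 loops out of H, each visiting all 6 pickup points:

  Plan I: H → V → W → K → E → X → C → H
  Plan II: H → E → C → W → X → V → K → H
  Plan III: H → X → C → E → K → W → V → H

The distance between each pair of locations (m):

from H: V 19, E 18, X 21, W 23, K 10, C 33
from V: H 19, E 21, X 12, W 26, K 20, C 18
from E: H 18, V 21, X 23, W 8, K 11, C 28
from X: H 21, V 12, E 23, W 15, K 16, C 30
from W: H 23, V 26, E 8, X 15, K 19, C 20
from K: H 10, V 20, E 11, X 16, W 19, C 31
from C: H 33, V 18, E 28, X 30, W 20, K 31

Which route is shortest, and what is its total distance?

Shortest is Plan II, total 123 m.

Plan I: 19 + 26 + 19 + 11 + 23 + 30 + 33 = 161
Plan II: 18 + 28 + 20 + 15 + 12 + 20 + 10 = 123
Plan III: 21 + 30 + 28 + 11 + 19 + 26 + 19 = 154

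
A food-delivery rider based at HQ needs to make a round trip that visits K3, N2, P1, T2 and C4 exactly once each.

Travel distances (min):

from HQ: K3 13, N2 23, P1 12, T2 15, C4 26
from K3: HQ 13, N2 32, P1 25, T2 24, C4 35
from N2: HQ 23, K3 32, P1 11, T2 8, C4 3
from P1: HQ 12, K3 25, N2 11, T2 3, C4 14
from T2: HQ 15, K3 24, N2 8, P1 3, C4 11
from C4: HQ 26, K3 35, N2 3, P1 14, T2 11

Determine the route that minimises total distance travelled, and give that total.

74 min — the shortest possible round trip.

HQ - K3 - N2 - P1 - T2 - C4 - HQ: 13+32+11+3+11+26 = 96
HQ - K3 - N2 - P1 - C4 - T2 - HQ: 13+32+11+14+11+15 = 96
HQ - K3 - N2 - T2 - P1 - C4 - HQ: 13+32+8+3+14+26 = 96
HQ - K3 - N2 - T2 - C4 - P1 - HQ: 13+32+8+11+14+12 = 90
HQ - K3 - N2 - C4 - P1 - T2 - HQ: 13+32+3+14+3+15 = 80
HQ - K3 - N2 - C4 - T2 - P1 - HQ: 13+32+3+11+3+12 = 74
HQ - K3 - P1 - N2 - T2 - C4 - HQ: 13+25+11+8+11+26 = 94
HQ - K3 - P1 - N2 - C4 - T2 - HQ: 13+25+11+3+11+15 = 78
HQ - K3 - P1 - T2 - N2 - C4 - HQ: 13+25+3+8+3+26 = 78
HQ - K3 - P1 - T2 - C4 - N2 - HQ: 13+25+3+11+3+23 = 78
HQ - K3 - P1 - C4 - N2 - T2 - HQ: 13+25+14+3+8+15 = 78
HQ - K3 - P1 - C4 - T2 - N2 - HQ: 13+25+14+11+8+23 = 94
HQ - K3 - T2 - N2 - P1 - C4 - HQ: 13+24+8+11+14+26 = 96
HQ - K3 - T2 - N2 - C4 - P1 - HQ: 13+24+8+3+14+12 = 74
… (46 more)
The minimum is 74.
One optimal route: HQ → K3 → N2 → C4 → T2 → P1 → HQ (or its reverse).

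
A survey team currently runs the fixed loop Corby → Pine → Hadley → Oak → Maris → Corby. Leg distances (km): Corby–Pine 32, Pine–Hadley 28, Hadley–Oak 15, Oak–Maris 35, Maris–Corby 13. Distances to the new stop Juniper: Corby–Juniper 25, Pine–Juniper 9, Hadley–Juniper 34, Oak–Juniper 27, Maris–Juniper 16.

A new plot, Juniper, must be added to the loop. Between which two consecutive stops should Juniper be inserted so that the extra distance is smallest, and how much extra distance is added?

+2 km — insert Juniper between Corby and Pine.

Insertion cost between consecutive stops i–j is d(i,Juniper) + d(Juniper,j) − d(i,j):
  between Corby and Pine: 25 + 9 − 32 = 2
  between Pine and Hadley: 9 + 34 − 28 = 15
  between Hadley and Oak: 34 + 27 − 15 = 46
  between Oak and Maris: 27 + 16 − 35 = 8
  between Maris and Corby: 16 + 25 − 13 = 28
Cheapest insertion is between Corby and Pine, adding 2.
New total = 123 + 2 = 125.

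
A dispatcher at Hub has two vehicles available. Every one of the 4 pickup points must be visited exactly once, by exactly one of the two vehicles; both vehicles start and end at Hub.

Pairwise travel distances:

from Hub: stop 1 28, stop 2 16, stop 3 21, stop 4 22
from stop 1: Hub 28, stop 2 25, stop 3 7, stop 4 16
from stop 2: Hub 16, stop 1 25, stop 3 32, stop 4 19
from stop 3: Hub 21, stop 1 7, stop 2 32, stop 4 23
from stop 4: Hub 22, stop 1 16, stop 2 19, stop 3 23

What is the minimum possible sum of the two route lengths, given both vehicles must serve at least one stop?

There are 2^3 − 1 = 7 ways to divide the 4 stops into two non-empty groups. For each, the best each vehicle can do is its own shortest tour through its group:
  {stop 1} + {stop 2, stop 3, stop 4}: 56 + 79 = 135
  {stop 2} + {stop 1, stop 3, stop 4}: 32 + 66 = 98
  {stop 1, stop 2} + {stop 3, stop 4}: 69 + 66 = 135
  {stop 3} + {stop 1, stop 2, stop 4}: 42 + 79 = 121
  {stop 1, stop 3} + {stop 2, stop 4}: 56 + 57 = 113
  {stop 2, stop 3} + {stop 1, stop 4}: 69 + 66 = 135
  … (7 splits in total)
Best: vehicle 1 Hub → stop 2 → Hub = 32; vehicle 2 Hub → stop 3 → stop 1 → stop 4 → Hub = 66; combined 98.

Minimum combined distance: 98.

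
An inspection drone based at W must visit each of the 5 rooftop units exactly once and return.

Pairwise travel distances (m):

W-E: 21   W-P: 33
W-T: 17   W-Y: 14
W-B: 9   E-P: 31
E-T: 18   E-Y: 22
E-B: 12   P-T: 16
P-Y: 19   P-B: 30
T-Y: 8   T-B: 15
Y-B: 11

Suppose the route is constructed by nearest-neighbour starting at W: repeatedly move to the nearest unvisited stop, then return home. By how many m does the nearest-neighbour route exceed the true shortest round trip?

From W: B=9, Y=14, T=17, E=21, P=33 → choose B (9).
From B: Y=11, E=12, T=15, P=30 → choose Y (11).
From Y: T=8, P=19, E=22 → choose T (8).
From T: P=16, E=18 → choose P (16).
From P: E=31 → choose E (31).
NN route W → B → Y → T → P → E → W costs 96.
Optimal: W → Y → P → T → E → B → W costs 88 (by enumerating all 60 distinct tours).
Excess = 96 − 88 = 8.

8 m longer than the optimal tour.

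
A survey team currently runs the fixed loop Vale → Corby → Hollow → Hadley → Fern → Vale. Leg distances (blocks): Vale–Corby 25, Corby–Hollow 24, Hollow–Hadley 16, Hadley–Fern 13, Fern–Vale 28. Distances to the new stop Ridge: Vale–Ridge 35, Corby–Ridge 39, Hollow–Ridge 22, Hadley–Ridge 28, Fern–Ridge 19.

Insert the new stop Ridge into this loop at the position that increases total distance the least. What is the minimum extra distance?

+26 blocks — insert Ridge between Fern and Vale.

Insertion cost between consecutive stops i–j is d(i,Ridge) + d(Ridge,j) − d(i,j):
  between Vale and Corby: 35 + 39 − 25 = 49
  between Corby and Hollow: 39 + 22 − 24 = 37
  between Hollow and Hadley: 22 + 28 − 16 = 34
  between Hadley and Fern: 28 + 19 − 13 = 34
  between Fern and Vale: 19 + 35 − 28 = 26
Cheapest insertion is between Fern and Vale, adding 26.
New total = 106 + 26 = 132.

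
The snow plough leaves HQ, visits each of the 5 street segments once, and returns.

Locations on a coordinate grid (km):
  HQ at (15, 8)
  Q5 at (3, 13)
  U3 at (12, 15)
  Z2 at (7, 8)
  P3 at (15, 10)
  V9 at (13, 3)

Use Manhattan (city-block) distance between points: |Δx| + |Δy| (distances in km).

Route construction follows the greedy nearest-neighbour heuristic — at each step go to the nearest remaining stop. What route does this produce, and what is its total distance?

From HQ: distances to unvisited — P3=2, V9=7, Z2=8, U3=10, Q5=17. Nearest is P3 (2).
From P3: distances to unvisited — U3=8, V9=9, Z2=10, Q5=15. Nearest is U3 (8).
From U3: distances to unvisited — Q5=11, Z2=12, V9=13. Nearest is Q5 (11).
From Q5: distances to unvisited — Z2=9, V9=20. Nearest is Z2 (9).
From Z2: distances to unvisited — V9=11. Nearest is V9 (11).
Return V9→HQ: 7.
Total = 2 + 8 + 11 + 9 + 11 + 7 = 48.

Total distance 48 km via the nearest-neighbour route HQ → P3 → U3 → Q5 → Z2 → V9 → HQ.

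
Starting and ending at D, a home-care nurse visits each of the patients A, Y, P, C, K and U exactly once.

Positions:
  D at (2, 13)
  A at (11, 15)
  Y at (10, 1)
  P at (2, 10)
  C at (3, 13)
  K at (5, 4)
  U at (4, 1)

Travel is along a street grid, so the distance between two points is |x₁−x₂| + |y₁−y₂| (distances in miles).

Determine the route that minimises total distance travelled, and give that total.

Shortest round trip = 48 miles.

With 6 stops there are 6!/2 = 360 distinct round trips (a route and its reverse cost the same).
D-A-Y-P-C-K-U-D: 11+15+17+4+11+4+14 = 76
D-A-Y-P-C-U-K-D: 11+15+17+4+13+4+12 = 76
D-A-Y-P-K-C-U-D: 11+15+17+9+11+13+14 = 90
D-A-Y-P-K-U-C-D: 11+15+17+9+4+13+1 = 70
D-A-Y-P-U-C-K-D: 11+15+17+11+13+11+12 = 90
D-A-Y-P-U-K-C-D: 11+15+17+11+4+11+1 = 70
D-A-Y-C-P-K-U-D: 11+15+19+4+9+4+14 = 76
D-A-Y-C-P-U-K-D: 11+15+19+4+11+4+12 = 76
… (352 more)
D-P-K-U-Y-A-C-D: 3+9+4+6+15+10+1 = 48  ← best
The minimum is 48.
One optimal route: D → P → K → U → Y → A → C → D (or its reverse).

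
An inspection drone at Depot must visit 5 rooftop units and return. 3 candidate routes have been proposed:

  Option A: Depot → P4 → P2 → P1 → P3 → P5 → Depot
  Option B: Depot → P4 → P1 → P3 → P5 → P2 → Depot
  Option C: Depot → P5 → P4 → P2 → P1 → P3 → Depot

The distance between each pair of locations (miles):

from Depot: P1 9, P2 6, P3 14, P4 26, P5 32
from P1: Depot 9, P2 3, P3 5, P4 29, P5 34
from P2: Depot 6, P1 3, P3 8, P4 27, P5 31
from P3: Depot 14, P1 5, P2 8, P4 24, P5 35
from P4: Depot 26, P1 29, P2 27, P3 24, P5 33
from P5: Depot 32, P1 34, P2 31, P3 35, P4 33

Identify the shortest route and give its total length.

Option A: 26 + 27 + 3 + 5 + 35 + 32 = 128
Option B: 26 + 29 + 5 + 35 + 31 + 6 = 132
Option C: 32 + 33 + 27 + 3 + 5 + 14 = 114

Shortest is Option C, total 114 miles.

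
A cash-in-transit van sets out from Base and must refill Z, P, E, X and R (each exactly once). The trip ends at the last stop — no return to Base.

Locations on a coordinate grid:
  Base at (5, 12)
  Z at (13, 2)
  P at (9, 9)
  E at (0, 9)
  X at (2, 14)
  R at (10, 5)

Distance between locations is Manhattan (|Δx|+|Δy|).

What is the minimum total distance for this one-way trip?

There are 5! = 120 possible orderings.
Base - Z - P - E - X - R: 18+11+9+7+17 = 62
Base - Z - P - E - R - X: 18+11+9+14+17 = 69
Base - Z - P - X - E - R: 18+11+12+7+14 = 62
Base - Z - P - X - R - E: 18+11+12+17+14 = 72
Base - Z - P - R - E - X: 18+11+5+14+7 = 55
Base - Z - P - R - X - E: 18+11+5+17+7 = 58
Base - Z - E - P - X - R: 18+20+9+12+17 = 76
Base - Z - E - P - R - X: 18+20+9+5+17 = 69
Base - Z - E - X - P - R: 18+20+7+12+5 = 62
Base - Z - E - X - R - P: 18+20+7+17+5 = 67
Base - Z - E - R - P - X: 18+20+14+5+12 = 69
Base - Z - E - R - X - P: 18+20+14+17+12 = 81
Base - Z - X - P - E - R: 18+23+12+9+14 = 76
Base - Z - X - P - R - E: 18+23+12+5+14 = 72
… (106 more)
Base - X - E - P - R - Z: 5+7+9+5+6 = 32  ← best
The minimum is 32.
One shortest path: Base → X → E → P → R → Z.

Minimum one-way distance = 32.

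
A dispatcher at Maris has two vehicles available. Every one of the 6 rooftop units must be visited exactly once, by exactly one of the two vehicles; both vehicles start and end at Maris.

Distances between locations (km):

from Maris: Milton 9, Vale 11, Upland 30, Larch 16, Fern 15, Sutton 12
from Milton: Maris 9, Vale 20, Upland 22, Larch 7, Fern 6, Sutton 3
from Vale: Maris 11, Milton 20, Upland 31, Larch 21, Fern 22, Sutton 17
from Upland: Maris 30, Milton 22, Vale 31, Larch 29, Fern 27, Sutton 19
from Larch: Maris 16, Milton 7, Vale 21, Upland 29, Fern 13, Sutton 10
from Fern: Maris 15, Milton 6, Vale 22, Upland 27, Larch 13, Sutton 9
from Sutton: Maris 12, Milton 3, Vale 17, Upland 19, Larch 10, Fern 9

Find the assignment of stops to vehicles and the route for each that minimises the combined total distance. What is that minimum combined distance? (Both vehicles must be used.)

109 km — the smallest possible combined total.

Check every non-empty split of the stops between the two vehicles; for each half take its own optimal tour:
  {Milton} + {Vale, Upland, Larch, Fern, Sutton}: 18 + 99 = 117
  {Vale} + {Milton, Upland, Larch, Fern, Sutton}: 22 + 87 = 109
  {Milton, Vale} + {Upland, Larch, Fern, Sutton}: 40 + 87 = 127
  {Upland} + {Milton, Vale, Larch, Fern, Sutton}: 60 + 66 = 126
  {Milton, Upland} + {Vale, Larch, Fern, Sutton}: 61 + 66 = 127
  {Vale, Upland} + {Milton, Larch, Fern, Sutton}: 72 + 50 = 122
  … (31 splits in total)
Best: vehicle 1 Maris → Vale → Maris = 22; vehicle 2 Maris → Milton → Larch → Fern → Upland → Sutton → Maris = 87; combined 109.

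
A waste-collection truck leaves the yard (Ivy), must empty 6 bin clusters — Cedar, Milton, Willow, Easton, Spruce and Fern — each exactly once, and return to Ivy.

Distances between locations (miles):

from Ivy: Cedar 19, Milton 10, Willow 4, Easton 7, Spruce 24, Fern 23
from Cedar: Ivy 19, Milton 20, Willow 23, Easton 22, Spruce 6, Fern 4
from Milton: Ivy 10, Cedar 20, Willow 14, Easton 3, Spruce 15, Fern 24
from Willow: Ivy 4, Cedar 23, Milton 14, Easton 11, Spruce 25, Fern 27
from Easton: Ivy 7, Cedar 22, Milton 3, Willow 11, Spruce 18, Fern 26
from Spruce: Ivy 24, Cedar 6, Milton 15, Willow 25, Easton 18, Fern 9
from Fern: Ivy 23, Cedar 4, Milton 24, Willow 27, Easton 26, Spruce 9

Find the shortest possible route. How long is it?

Shortest round trip = 65 miles.

Ivy → Cedar → Milton → Willow → Easton → Spruce → Fern → Ivy: 19+20+14+11+18+9+23 = 114
Ivy → Cedar → Milton → Willow → Easton → Fern → Spruce → Ivy: 19+20+14+11+26+9+24 = 123
Ivy → Cedar → Milton → Willow → Spruce → Easton → Fern → Ivy: 19+20+14+25+18+26+23 = 145
Ivy → Cedar → Milton → Willow → Spruce → Fern → Easton → Ivy: 19+20+14+25+9+26+7 = 120
Ivy → Cedar → Milton → Willow → Fern → Easton → Spruce → Ivy: 19+20+14+27+26+18+24 = 148
Ivy → Cedar → Milton → Willow → Fern → Spruce → Easton → Ivy: 19+20+14+27+9+18+7 = 114
Ivy → Cedar → Milton → Easton → Willow → Spruce → Fern → Ivy: 19+20+3+11+25+9+23 = 110
Ivy → Cedar → Milton → Easton → Willow → Fern → Spruce → Ivy: 19+20+3+11+27+9+24 = 113
… (352 more)
Ivy → Cedar → Fern → Spruce → Milton → Easton → Willow → Ivy: 19+4+9+15+3+11+4 = 65  ← best
The minimum is 65.
One optimal route: Ivy → Cedar → Fern → Spruce → Milton → Easton → Willow → Ivy (or its reverse).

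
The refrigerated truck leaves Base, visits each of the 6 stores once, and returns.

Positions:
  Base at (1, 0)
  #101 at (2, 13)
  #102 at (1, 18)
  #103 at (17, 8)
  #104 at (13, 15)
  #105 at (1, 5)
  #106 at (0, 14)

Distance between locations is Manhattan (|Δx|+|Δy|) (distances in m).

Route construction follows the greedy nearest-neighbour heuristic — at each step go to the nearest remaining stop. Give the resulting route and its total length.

Base → [#105:5 / #101:14 / #106:15 / #102:18 / #103:24 / #104:27] → #105 (5)
#105 → [#101:9 / #106:10 / #102:13 / #103:19 / #104:22] → #101 (9)
#101 → [#106:3 / #102:6 / #104:13 / #103:20] → #106 (3)
#106 → [#102:5 / #104:14 / #103:23] → #102 (5)
#102 → [#104:15 / #103:26] → #104 (15)
#104 → [#103:11] → #103 (11)
Return #103→Base: 24.
Total = 5 + 9 + 3 + 5 + 15 + 11 + 24 = 72.

Total distance 72 m via the nearest-neighbour route Base → #105 → #101 → #106 → #102 → #104 → #103 → Base.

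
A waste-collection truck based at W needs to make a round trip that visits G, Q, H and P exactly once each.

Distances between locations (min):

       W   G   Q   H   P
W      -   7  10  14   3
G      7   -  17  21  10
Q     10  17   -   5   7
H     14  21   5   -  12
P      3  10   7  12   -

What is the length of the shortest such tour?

Minimum total distance: 43 min.

W - G - Q - H - P - W: 7+17+5+12+3 = 44
W - G - Q - P - H - W: 7+17+7+12+14 = 57
W - G - H - Q - P - W: 7+21+5+7+3 = 43
W - G - H - P - Q - W: 7+21+12+7+10 = 57
W - G - P - Q - H - W: 7+10+7+5+14 = 43
W - G - P - H - Q - W: 7+10+12+5+10 = 44
W - Q - G - H - P - W: 10+17+21+12+3 = 63
W - Q - G - P - H - W: 10+17+10+12+14 = 63
W - Q - H - G - P - W: 10+5+21+10+3 = 49
W - Q - P - G - H - W: 10+7+10+21+14 = 62
W - H - G - Q - P - W: 14+21+17+7+3 = 62
W - H - Q - G - P - W: 14+5+17+10+3 = 49
The minimum is 43.
One optimal route: W → G → H → Q → P → W (or its reverse).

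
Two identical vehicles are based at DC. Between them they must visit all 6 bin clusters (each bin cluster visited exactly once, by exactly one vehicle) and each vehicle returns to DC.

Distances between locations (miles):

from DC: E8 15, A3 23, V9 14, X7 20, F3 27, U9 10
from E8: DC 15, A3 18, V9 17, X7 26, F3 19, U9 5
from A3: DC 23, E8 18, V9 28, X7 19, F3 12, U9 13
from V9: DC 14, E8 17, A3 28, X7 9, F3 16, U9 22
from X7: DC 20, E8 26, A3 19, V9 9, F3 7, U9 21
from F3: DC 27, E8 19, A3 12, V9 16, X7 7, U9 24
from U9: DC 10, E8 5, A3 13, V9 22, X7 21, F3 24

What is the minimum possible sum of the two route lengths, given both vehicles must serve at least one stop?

Minimum combined distance: 95 miles.

Try each way of splitting the stops between the two vehicles (each non-empty) and, for each split, find the best tour for each vehicle:
  {E8} + {A3, V9, X7, F3, U9}: 30 + 65 = 95
  {A3} + {E8, V9, X7, F3, U9}: 46 + 64 = 110
  {E8, A3} + {V9, X7, F3, U9}: 56 + 64 = 120
  {V9} + {E8, A3, X7, F3, U9}: 28 + 72 = 100
  {E8, V9} + {A3, X7, F3, U9}: 46 + 62 = 108
  {A3, V9} + {E8, X7, F3, U9}: 65 + 61 = 126
  … (31 splits in total)
Best: vehicle 1 DC → E8 → DC = 30; vehicle 2 DC → V9 → X7 → F3 → A3 → U9 → DC = 65; combined 95.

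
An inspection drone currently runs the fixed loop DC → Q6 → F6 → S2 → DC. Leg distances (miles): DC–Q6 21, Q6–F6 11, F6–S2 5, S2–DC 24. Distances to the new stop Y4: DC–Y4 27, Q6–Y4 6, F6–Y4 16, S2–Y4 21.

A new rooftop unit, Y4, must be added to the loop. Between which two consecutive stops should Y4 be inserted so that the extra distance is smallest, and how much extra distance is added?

Insertion cost between consecutive stops i–j is d(i,Y4) + d(Y4,j) − d(i,j):
  between DC and Q6: 27 + 6 − 21 = 12
  between Q6 and F6: 6 + 16 − 11 = 11
  between F6 and S2: 16 + 21 − 5 = 32
  between S2 and DC: 21 + 27 − 24 = 24
Cheapest insertion is between Q6 and F6, adding 11.
New total = 61 + 11 = 72.

+11 miles — insert Y4 between Q6 and F6.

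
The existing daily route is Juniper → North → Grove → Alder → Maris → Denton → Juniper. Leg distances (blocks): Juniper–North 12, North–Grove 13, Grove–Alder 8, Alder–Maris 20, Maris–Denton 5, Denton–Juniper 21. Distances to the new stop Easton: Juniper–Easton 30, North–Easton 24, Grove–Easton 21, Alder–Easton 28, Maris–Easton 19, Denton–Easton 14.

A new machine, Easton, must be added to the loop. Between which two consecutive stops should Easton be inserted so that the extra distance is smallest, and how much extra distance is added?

Minimum extra distance: 23 blocks, inserting Easton between Denton and Juniper.

Insertion cost between consecutive stops i–j is d(i,Easton) + d(Easton,j) − d(i,j):
  between Juniper and North: 30 + 24 − 12 = 42
  between North and Grove: 24 + 21 − 13 = 32
  between Grove and Alder: 21 + 28 − 8 = 41
  between Alder and Maris: 28 + 19 − 20 = 27
  between Maris and Denton: 19 + 14 − 5 = 28
  between Denton and Juniper: 14 + 30 − 21 = 23
Cheapest insertion is between Denton and Juniper, adding 23.
New total = 79 + 23 = 102.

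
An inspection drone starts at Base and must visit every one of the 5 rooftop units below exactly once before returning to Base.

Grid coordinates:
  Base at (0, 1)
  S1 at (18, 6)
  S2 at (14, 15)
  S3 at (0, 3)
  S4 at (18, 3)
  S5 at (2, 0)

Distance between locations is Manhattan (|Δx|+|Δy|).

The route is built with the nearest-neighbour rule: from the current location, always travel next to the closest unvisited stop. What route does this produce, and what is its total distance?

At Base the remaining stops are S3 2, S5 3, S4 20, S1 23, S2 28; go to S3.
At S3 the remaining stops are S5 5, S4 18, S1 21, S2 26; go to S5.
At S5 the remaining stops are S4 19, S1 22, S2 27; go to S4.
At S4 the remaining stops are S1 3, S2 16; go to S1.
At S1 the remaining stops are S2 13; go to S2.
Return S2→Base: 28.
Total = 2 + 5 + 19 + 3 + 13 + 28 = 70.

70 along Base → S3 → S5 → S4 → S1 → S2 → Base.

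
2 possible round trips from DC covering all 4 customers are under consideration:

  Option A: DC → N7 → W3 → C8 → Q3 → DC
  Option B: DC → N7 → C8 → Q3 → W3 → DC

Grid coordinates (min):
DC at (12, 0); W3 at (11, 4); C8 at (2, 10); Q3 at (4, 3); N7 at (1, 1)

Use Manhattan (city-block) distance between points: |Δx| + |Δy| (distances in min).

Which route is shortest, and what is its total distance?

Option A: 12 + 13 + 15 + 9 + 11 = 60
Option B: 12 + 10 + 9 + 8 + 5 = 44

Shortest is Option B, total 44 min.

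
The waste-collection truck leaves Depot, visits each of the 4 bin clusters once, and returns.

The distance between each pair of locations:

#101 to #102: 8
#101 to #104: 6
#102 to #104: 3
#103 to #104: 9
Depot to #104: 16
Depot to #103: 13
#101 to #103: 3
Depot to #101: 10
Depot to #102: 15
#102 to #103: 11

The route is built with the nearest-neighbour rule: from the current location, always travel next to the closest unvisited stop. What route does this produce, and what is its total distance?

Nearest-neighbour total = 40; route Depot → #101 → #103 → #104 → #102 → Depot.

Depot → [#101:10 / #103:13 / #102:15 / #104:16] → #101 (10)
#101 → [#103:3 / #104:6 / #102:8] → #103 (3)
#103 → [#104:9 / #102:11] → #104 (9)
#104 → [#102:3] → #102 (3)
Return #102→Depot: 15.
Total = 10 + 3 + 9 + 3 + 15 = 40.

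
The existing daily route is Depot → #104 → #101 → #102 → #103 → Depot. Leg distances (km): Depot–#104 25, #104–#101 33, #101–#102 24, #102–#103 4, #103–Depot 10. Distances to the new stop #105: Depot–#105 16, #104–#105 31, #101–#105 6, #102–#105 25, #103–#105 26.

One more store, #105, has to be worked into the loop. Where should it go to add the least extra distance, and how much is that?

Insertion cost between consecutive stops i–j is d(i,#105) + d(#105,j) − d(i,j):
  between Depot and #104: 16 + 31 − 25 = 22
  between #104 and #101: 31 + 6 − 33 = 4
  between #101 and #102: 6 + 25 − 24 = 7
  between #102 and #103: 25 + 26 − 4 = 47
  between #103 and Depot: 26 + 16 − 10 = 32
Cheapest insertion is between #104 and #101, adding 4.
New total = 96 + 4 = 100.

Minimum extra distance: 4 km, inserting #105 between #104 and #101.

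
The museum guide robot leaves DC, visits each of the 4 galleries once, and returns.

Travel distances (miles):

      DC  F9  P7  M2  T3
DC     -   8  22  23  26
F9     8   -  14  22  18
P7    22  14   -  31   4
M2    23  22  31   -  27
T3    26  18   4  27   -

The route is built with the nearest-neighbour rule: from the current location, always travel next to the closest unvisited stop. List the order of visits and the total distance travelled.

From DC: distances to unvisited — F9=8, P7=22, M2=23, T3=26. Nearest is F9 (8).
From F9: distances to unvisited — P7=14, T3=18, M2=22. Nearest is P7 (14).
From P7: distances to unvisited — T3=4, M2=31. Nearest is T3 (4).
From T3: distances to unvisited — M2=27. Nearest is M2 (27).
Return M2→DC: 23.
Total = 8 + 14 + 4 + 27 + 23 = 76.

76 miles along DC → F9 → P7 → T3 → M2 → DC.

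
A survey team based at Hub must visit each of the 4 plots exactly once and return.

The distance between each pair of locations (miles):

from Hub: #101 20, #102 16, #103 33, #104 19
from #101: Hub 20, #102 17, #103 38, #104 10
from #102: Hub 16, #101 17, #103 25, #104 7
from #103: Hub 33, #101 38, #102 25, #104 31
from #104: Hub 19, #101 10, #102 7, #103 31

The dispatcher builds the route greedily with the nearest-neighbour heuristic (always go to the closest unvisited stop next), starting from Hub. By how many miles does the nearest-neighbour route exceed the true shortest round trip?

Excess over optimum: 9 miles.

Hub: #102=16, #104=19, #101=20, #103=33 ⇒ #102
#102: #104=7, #101=17, #103=25 ⇒ #104
#104: #101=10, #103=31 ⇒ #101
#101: #103=38 ⇒ #103
NN route Hub → #102 → #104 → #101 → #103 → Hub costs 104.
Optimal: Hub → #101 → #104 → #102 → #103 → Hub costs 95 (by enumerating all 12 distinct tours).
Excess = 104 − 95 = 9.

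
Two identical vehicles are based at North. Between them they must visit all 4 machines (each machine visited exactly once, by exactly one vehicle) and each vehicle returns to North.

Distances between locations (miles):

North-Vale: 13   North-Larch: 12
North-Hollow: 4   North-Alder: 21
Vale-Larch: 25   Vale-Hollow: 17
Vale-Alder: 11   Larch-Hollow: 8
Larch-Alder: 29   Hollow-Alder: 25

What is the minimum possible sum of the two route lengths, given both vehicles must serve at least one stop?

Minimum combined distance: 69 miles.

Check every non-empty split of the stops between the two vehicles; for each half take its own optimal tour:
  {Vale} + {Larch, Hollow, Alder}: 26 + 62 = 88
  {Larch} + {Vale, Hollow, Alder}: 24 + 53 = 77
  {Vale, Larch} + {Hollow, Alder}: 50 + 50 = 100
  {Hollow} + {Vale, Larch, Alder}: 8 + 65 = 73
  {Vale, Hollow} + {Larch, Alder}: 34 + 62 = 96
  {Larch, Hollow} + {Vale, Alder}: 24 + 45 = 69
  … (7 splits in total)
Best: vehicle 1 North → Larch → Hollow → North = 24; vehicle 2 North → Vale → Alder → North = 45; combined 69.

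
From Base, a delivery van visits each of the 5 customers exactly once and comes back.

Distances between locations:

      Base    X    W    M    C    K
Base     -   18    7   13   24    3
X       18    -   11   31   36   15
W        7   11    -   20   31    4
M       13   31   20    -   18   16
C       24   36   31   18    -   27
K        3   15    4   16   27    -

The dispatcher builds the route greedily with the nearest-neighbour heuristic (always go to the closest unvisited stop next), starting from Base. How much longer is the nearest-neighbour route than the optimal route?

6 longer than the optimal tour.

Base: K=3, W=7, M=13, X=18, C=24 ⇒ K
K: W=4, X=15, M=16, C=27 ⇒ W
W: X=11, M=20, C=31 ⇒ X
X: M=31, C=36 ⇒ M
M: C=18 ⇒ C
NN route Base → K → W → X → M → C → Base costs 91.
Optimal: Base → M → C → X → W → K → Base costs 85 (by enumerating all 60 distinct tours).
Excess = 91 − 85 = 6.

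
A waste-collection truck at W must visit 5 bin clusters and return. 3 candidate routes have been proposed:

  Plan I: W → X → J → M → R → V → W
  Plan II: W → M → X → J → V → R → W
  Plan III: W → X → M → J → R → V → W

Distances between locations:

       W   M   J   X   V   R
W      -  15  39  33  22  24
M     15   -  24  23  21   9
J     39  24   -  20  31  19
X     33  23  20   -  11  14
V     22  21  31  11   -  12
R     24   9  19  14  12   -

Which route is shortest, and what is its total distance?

120 — Plan I is the shortest.

Plan I: 33 + 20 + 24 + 9 + 12 + 22 = 120
Plan II: 15 + 23 + 20 + 31 + 12 + 24 = 125
Plan III: 33 + 23 + 24 + 19 + 12 + 22 = 133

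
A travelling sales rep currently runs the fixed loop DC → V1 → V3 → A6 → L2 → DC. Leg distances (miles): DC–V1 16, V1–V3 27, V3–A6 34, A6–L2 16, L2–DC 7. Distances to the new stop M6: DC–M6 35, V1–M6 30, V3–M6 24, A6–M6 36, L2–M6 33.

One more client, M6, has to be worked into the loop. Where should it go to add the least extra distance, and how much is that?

Adding 26 miles by placing M6 on the V3–A6 leg.

Insertion cost between consecutive stops i–j is d(i,M6) + d(M6,j) − d(i,j):
  between DC and V1: 35 + 30 − 16 = 49
  between V1 and V3: 30 + 24 − 27 = 27
  between V3 and A6: 24 + 36 − 34 = 26
  between A6 and L2: 36 + 33 − 16 = 53
  between L2 and DC: 33 + 35 − 7 = 61
Cheapest insertion is between V3 and A6, adding 26.
New total = 100 + 26 = 126.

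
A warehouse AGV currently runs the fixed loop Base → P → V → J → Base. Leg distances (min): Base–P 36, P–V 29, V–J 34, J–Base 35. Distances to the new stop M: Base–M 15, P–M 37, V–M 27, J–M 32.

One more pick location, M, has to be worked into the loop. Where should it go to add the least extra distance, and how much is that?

Adding 12 min by placing M on the J–Base leg.

Insertion cost between consecutive stops i–j is d(i,M) + d(M,j) − d(i,j):
  between Base and P: 15 + 37 − 36 = 16
  between P and V: 37 + 27 − 29 = 35
  between V and J: 27 + 32 − 34 = 25
  between J and Base: 32 + 15 − 35 = 12
Cheapest insertion is between J and Base, adding 12.
New total = 134 + 12 = 146.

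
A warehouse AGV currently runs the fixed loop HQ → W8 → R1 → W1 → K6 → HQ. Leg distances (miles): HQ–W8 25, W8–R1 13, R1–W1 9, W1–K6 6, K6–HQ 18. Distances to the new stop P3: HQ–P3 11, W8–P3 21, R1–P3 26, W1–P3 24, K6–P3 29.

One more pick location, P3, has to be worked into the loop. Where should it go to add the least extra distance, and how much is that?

Minimum extra distance: 7 miles, inserting P3 between HQ and W8.

Insertion cost between consecutive stops i–j is d(i,P3) + d(P3,j) − d(i,j):
  between HQ and W8: 11 + 21 − 25 = 7
  between W8 and R1: 21 + 26 − 13 = 34
  between R1 and W1: 26 + 24 − 9 = 41
  between W1 and K6: 24 + 29 − 6 = 47
  between K6 and HQ: 29 + 11 − 18 = 22
Cheapest insertion is between HQ and W8, adding 7.
New total = 71 + 7 = 78.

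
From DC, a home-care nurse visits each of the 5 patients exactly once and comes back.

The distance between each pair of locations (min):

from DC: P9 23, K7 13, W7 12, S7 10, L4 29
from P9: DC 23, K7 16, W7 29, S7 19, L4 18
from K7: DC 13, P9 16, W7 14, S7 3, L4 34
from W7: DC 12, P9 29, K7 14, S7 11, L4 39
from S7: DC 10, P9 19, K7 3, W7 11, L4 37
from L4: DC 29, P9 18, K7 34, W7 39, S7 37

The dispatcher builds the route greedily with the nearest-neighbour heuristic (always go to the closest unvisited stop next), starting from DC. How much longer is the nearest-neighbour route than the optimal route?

From DC: S7=10, W7=12, K7=13, P9=23, L4=29 → choose S7 (10).
From S7: K7=3, W7=11, P9=19, L4=37 → choose K7 (3).
From K7: W7=14, P9=16, L4=34 → choose W7 (14).
From W7: P9=29, L4=39 → choose P9 (29).
From P9: L4=18 → choose L4 (18).
NN route DC → S7 → K7 → W7 → P9 → L4 → DC costs 103.
Optimal: DC → W7 → S7 → K7 → P9 → L4 → DC costs 89 (by enumerating all 60 distinct tours).
Excess = 103 − 89 = 14.

The nearest-neighbour route is 14 min longer than optimal.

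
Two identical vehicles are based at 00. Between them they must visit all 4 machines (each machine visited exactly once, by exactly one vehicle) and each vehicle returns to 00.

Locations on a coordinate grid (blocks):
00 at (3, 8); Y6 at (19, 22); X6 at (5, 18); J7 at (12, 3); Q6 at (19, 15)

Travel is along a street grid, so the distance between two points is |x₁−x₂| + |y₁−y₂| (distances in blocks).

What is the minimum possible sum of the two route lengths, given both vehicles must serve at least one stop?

Try each way of splitting the stops between the two vehicles (each non-empty) and, for each split, find the best tour for each vehicle:
  {Y6} + {X6, J7, Q6}: 60 + 62 = 122
  {X6} + {Y6, J7, Q6}: 24 + 70 = 94
  {Y6, X6} + {J7, Q6}: 60 + 56 = 116
  {J7} + {Y6, X6, Q6}: 28 + 60 = 88
  {Y6, J7} + {X6, Q6}: 70 + 52 = 122
  {X6, J7} + {Y6, Q6}: 48 + 60 = 108
  … (7 splits in total)
Best: vehicle 1 00 → J7 → 00 = 28; vehicle 2 00 → X6 → Y6 → Q6 → 00 = 60; combined 88.

Minimum combined distance: 88 blocks.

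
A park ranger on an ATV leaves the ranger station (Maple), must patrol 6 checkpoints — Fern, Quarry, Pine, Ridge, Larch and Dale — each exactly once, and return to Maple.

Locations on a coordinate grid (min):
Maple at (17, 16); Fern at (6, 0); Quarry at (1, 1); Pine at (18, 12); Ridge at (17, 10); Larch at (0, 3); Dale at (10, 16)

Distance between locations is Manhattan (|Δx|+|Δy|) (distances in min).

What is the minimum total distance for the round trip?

Maple - Fern - Quarry - Pine - Ridge - Larch - Dale - Maple: 27+6+28+3+24+23+7 = 118
Maple - Fern - Quarry - Pine - Ridge - Dale - Larch - Maple: 27+6+28+3+13+23+30 = 130
Maple - Fern - Quarry - Pine - Larch - Ridge - Dale - Maple: 27+6+28+27+24+13+7 = 132
Maple - Fern - Quarry - Pine - Larch - Dale - Ridge - Maple: 27+6+28+27+23+13+6 = 130
Maple - Fern - Quarry - Pine - Dale - Ridge - Larch - Maple: 27+6+28+12+13+24+30 = 140
Maple - Fern - Quarry - Pine - Dale - Larch - Ridge - Maple: 27+6+28+12+23+24+6 = 126
Maple - Fern - Quarry - Ridge - Pine - Larch - Dale - Maple: 27+6+25+3+27+23+7 = 118
Maple - Fern - Quarry - Ridge - Pine - Dale - Larch - Maple: 27+6+25+3+12+23+30 = 126
… (352 more)
Maple - Pine - Ridge - Fern - Quarry - Larch - Dale - Maple: 5+3+21+6+3+23+7 = 68  ← best
The minimum is 68.
One optimal route: Maple → Pine → Ridge → Fern → Quarry → Larch → Dale → Maple (or its reverse).

Shortest round trip = 68 min.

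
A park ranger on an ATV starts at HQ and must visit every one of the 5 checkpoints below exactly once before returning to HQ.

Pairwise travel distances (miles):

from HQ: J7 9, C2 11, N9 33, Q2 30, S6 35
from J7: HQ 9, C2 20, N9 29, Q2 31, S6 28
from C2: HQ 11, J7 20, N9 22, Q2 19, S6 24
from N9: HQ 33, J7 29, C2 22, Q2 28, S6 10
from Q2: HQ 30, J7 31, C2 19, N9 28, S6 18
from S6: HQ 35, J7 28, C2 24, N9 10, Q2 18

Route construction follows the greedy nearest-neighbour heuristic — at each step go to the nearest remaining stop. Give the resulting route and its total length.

From HQ: distances to unvisited — J7=9, C2=11, Q2=30, N9=33, S6=35. Nearest is J7 (9).
From J7: distances to unvisited — C2=20, S6=28, N9=29, Q2=31. Nearest is C2 (20).
From C2: distances to unvisited — Q2=19, N9=22, S6=24. Nearest is Q2 (19).
From Q2: distances to unvisited — S6=18, N9=28. Nearest is S6 (18).
From S6: distances to unvisited — N9=10. Nearest is N9 (10).
Return N9→HQ: 33.
Total = 9 + 20 + 19 + 18 + 10 + 33 = 109.

Nearest-neighbour total = 109 miles; route HQ → J7 → C2 → Q2 → S6 → N9 → HQ.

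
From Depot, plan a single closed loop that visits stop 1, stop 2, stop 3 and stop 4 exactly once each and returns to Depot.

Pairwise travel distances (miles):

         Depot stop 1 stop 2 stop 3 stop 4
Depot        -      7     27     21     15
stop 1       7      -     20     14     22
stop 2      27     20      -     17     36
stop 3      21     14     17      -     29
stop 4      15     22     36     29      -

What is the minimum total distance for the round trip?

Shortest round trip = 88 miles.

There are 12 distinct closed tours to check (reversals are equivalent).
Depot-stop 1-stop 2-stop 3-stop 4-Depot: 7+20+17+29+15 = 88
Depot-stop 1-stop 2-stop 4-stop 3-Depot: 7+20+36+29+21 = 113
Depot-stop 1-stop 3-stop 2-stop 4-Depot: 7+14+17+36+15 = 89
Depot-stop 1-stop 3-stop 4-stop 2-Depot: 7+14+29+36+27 = 113
Depot-stop 1-stop 4-stop 2-stop 3-Depot: 7+22+36+17+21 = 103
Depot-stop 1-stop 4-stop 3-stop 2-Depot: 7+22+29+17+27 = 102
Depot-stop 2-stop 1-stop 3-stop 4-Depot: 27+20+14+29+15 = 105
Depot-stop 2-stop 1-stop 4-stop 3-Depot: 27+20+22+29+21 = 119
Depot-stop 2-stop 3-stop 1-stop 4-Depot: 27+17+14+22+15 = 95
Depot-stop 2-stop 4-stop 1-stop 3-Depot: 27+36+22+14+21 = 120
Depot-stop 3-stop 1-stop 2-stop 4-Depot: 21+14+20+36+15 = 106
Depot-stop 3-stop 2-stop 1-stop 4-Depot: 21+17+20+22+15 = 95
The minimum is 88.
One optimal route: Depot → stop 1 → stop 2 → stop 3 → stop 4 → Depot (or its reverse).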